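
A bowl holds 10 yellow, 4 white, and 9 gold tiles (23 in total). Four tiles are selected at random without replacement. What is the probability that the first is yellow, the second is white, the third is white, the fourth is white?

Multiply the conditional probability of each draw in order, without replacement, so each draw removes one from its color and from the total.
P = (10/23) · (4/22) · (3/21) · (2/20) = 2/1771 ≈ 0.0011.

2/1771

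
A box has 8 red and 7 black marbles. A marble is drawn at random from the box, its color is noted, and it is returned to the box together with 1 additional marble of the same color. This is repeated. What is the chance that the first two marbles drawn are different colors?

Either black then red, or red then black; after the first draw the total is 16.
P = (7/15)·(8/16) + (8/15)·(7/16) = 7/15 ≈ 0.4667.

7/15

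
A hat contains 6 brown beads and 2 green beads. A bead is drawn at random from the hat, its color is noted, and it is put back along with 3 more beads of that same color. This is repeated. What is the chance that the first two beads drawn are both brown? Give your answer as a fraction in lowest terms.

27/44

After a brown draw the hat holds 9 brown out of 11.
P = (6/8)·(9/11) = 27/44 ≈ 0.6136.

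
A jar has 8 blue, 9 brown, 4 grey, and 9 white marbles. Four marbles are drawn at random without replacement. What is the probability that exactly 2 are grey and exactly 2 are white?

8/1015

Unordered draws without replacement: count favorable combinations over C(30,4).
Favorable = C(8,0) · C(9,0) · C(4,2) · C(9,2) = 216; total = C(30,4) = 27405.
P = 216/27405 = 8/1015 ≈ 0.0079.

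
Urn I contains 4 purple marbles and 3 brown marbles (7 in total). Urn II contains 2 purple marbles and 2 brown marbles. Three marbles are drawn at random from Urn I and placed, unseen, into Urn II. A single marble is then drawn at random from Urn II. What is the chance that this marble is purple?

Condition on how many of the transferred marbles are purple (from Urn I: 4 purple of 7; then Urn II has 7 total).
  0 purple: C(4,0)C(3,3)/C(7,3) = 1/35; then P = 2/7
  1 purple: C(4,1)C(3,2)/C(7,3) = 12/35; then P = 3/7
  2 purple: C(4,2)C(3,1)/C(7,3) = 18/35; then P = 4/7
  3 purple: C(4,3)C(3,0)/C(7,3) = 4/35; then P = 5/7
P(purple from Urn II) = 26/49 ≈ 0.5306.

26/49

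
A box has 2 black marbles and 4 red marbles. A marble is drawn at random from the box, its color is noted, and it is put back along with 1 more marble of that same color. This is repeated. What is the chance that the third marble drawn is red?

2/3

Sum over the four possibilities for the first two draws (red/not-red each), tracking how the red count and total change by +1 per draw.
P(third is red) = 2/3 ≈ 0.6667. (In a Pólya urn every draw has the same marginal probability 4/6.)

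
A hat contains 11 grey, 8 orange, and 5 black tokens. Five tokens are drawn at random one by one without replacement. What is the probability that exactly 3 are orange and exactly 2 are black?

Unordered draws without replacement: count favorable combinations over C(24,5).
Favorable = C(11,0) · C(8,3) · C(5,2) = 560; total = C(24,5) = 42504.
P = 560/42504 = 10/759 ≈ 0.0132.

10/759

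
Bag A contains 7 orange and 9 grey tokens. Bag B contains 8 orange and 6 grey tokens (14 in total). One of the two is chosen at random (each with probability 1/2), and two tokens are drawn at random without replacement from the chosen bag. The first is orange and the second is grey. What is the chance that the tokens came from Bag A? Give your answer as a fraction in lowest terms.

P(E | Bag A) = 21/80; P(E | Bag B) = 24/91.
P(E) = 1/2·21/80 + 1/2·24/91 = 3831/14560.
By Bayes' rule, P(Bag A | E) = 21/160 / 3831/14560 = 637/1277 ≈ 0.4988.

637/1277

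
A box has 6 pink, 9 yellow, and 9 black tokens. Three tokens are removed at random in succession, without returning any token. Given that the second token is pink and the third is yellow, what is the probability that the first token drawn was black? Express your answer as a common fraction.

9/22

P(first=black and the second token is pink and the third is yellow) = (9/24)·(6/23)·(9/22) = 81/2024.
P(E) = Σ over first color = 45/2024 + 9/253 + 81/2024 = 9/92.
By Bayes, P(first=black | E) = 81/2024 / 9/92 = 9/22 ≈ 0.4091.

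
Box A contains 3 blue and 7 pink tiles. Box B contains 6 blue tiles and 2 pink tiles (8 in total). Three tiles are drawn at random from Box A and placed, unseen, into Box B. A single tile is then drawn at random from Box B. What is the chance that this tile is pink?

41/110

Condition on how many of the transferred tiles are pink (from Box A: 7 pink of 10; then Box B has 11 total).
  0 pink: C(7,0)C(3,3)/C(10,3) = 1/120; then P = 2/11
  1 pink: C(7,1)C(3,2)/C(10,3) = 7/40; then P = 3/11
  2 pink: C(7,2)C(3,1)/C(10,3) = 21/40; then P = 4/11
  3 pink: C(7,3)C(3,0)/C(10,3) = 7/24; then P = 5/11
P(pink from Box B) = 41/110 ≈ 0.3727.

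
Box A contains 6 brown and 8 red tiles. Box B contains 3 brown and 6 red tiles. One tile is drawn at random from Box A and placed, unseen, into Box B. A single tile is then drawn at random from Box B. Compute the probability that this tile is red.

Condition on how many of the transferred tiles are red (from Box A: 8 red of 14; then Box B has 10 total).
  0 red: C(8,0)C(6,1)/C(14,1) = 3/7; then P = 6/10
  1 red: C(8,1)C(6,0)/C(14,1) = 4/7; then P = 7/10
P(red from Box B) = 23/35 ≈ 0.6571.

23/35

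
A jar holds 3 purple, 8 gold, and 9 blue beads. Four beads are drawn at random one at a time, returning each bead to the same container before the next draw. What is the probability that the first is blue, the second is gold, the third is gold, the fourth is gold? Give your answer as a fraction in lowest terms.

Multiply the conditional probability of each draw in order, with replacement (the composition resets each draw).
P = (9/20) · (8/20) · (8/20) · (8/20) = 18/625 ≈ 0.0288.

18/625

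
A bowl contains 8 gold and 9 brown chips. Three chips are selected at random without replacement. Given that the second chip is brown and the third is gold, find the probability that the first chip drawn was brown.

8/15

P(first=brown and the second chip is brown and the third is gold) = (9/17)·(8/16)·(8/15) = 12/85.
P(E) = Σ over first color = 21/170 + 12/85 = 9/34.
By Bayes, P(first=brown | E) = 12/85 / 9/34 = 8/15 ≈ 0.5333.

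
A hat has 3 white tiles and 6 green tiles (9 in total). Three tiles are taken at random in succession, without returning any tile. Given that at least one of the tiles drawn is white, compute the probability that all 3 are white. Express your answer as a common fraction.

P(all 3 white) = C(3,3)/C(9,3) = 1/84; P(at least one white) = 1 − C(6,3)/C(9,3) = 16/21.
Since 'all 3 white' ⊆ 'at least one white', P(all 3 | at least one) = 1/84 / 16/21 = 1/64 ≈ 0.0156.

1/64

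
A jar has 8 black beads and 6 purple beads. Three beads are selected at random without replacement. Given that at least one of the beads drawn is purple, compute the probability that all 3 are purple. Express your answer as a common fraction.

5/77

P(all 3 purple) = C(6,3)/C(14,3) = 5/91; P(at least one purple) = 1 − C(8,3)/C(14,3) = 11/13.
Since 'all 3 purple' ⊆ 'at least one purple', P(all 3 | at least one) = 5/91 / 11/13 = 5/77 ≈ 0.0649.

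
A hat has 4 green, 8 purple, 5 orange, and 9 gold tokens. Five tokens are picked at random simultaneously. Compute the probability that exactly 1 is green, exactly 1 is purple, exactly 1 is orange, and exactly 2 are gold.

Unordered draws without replacement: count favorable combinations over C(26,5).
Favorable = C(4,1) · C(8,1) · C(5,1) · C(9,2) = 5760; total = C(26,5) = 65780.
P = 5760/65780 = 288/3289 ≈ 0.0876.

288/3289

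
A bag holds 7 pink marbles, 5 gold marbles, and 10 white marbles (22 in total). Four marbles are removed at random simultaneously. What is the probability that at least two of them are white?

Sum the hypergeometric tail for j = 2,…,4 white marbles.
Favorable = C(10,2)·C(12,2) + C(10,3)·C(12,1) + C(10,4)·C(12,0) = 4620; total = C(22,4) = 7315.
P = 4620/7315 = 12/19 ≈ 0.6316.

12/19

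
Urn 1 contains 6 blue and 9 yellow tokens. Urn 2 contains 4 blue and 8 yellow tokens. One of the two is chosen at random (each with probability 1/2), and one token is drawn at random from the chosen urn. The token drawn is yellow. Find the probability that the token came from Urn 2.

P(yellow | Urn 1) = 3/5; P(yellow | Urn 2) = 2/3.
P(yellow) = 1/2·3/5 + 1/2·2/3 = 19/30.
By Bayes' rule, P(Urn 2 | yellow) = 1/3 / 19/30 = 10/19 ≈ 0.5263.

10/19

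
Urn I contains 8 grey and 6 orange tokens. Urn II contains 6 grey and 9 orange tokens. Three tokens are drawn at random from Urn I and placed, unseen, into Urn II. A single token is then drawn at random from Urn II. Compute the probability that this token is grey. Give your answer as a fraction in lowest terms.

Condition on how many of the transferred tokens are grey (from Urn I: 8 grey of 14; then Urn II has 18 total).
  0 grey: C(8,0)C(6,3)/C(14,3) = 5/91; then P = 6/18
  1 grey: C(8,1)C(6,2)/C(14,3) = 30/91; then P = 7/18
  2 grey: C(8,2)C(6,1)/C(14,3) = 6/13; then P = 8/18
  3 grey: C(8,3)C(6,0)/C(14,3) = 2/13; then P = 9/18
P(grey from Urn II) = 3/7 ≈ 0.4286.

3/7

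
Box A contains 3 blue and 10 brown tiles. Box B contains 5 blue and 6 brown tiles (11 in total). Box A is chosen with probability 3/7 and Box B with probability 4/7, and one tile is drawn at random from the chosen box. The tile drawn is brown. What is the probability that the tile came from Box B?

52/107

P(brown | Box A) = 10/13; P(brown | Box B) = 6/11.
P(brown) = 3/7·10/13 + 4/7·6/11 = 642/1001.
By Bayes' rule, P(Box B | brown) = 24/77 / 642/1001 = 52/107 ≈ 0.4860.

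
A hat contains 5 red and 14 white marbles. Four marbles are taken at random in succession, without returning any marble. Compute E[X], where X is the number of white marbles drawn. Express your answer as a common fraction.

By linearity of expectation, E[X] = Σ P(draw i is white); by symmetry each draw (even without replacement) has P(white) = 14/19.
E[X] = 4 · 14/19 = 56/19 ≈ 2.9474.

56/19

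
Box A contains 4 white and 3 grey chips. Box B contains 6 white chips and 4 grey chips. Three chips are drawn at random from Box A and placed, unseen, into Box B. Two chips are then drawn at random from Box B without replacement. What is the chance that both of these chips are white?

Condition on how many of the transferred chips are white (from Box A: 4 white of 7; then Box B has 13 total).
  0 white: C(4,0)C(3,3)/C(7,3) = 1/35; then P = C(6,2)/C(13,2) = 5/26
  1 white: C(4,1)C(3,2)/C(7,3) = 12/35; then P = C(7,2)/C(13,2) = 7/26
  2 white: C(4,2)C(3,1)/C(7,3) = 18/35; then P = C(8,2)/C(13,2) = 14/39
  3 white: C(4,3)C(3,0)/C(7,3) = 4/35; then P = C(9,2)/C(13,2) = 6/13
P(both white) = 61/182 ≈ 0.3352.

61/182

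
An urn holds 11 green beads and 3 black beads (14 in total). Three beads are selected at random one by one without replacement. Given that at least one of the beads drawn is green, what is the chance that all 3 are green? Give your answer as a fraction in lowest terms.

P(all 3 green) = C(11,3)/C(14,3) = 165/364; P(at least one green) = 1 − C(3,3)/C(14,3) = 363/364.
Since 'all 3 green' ⊆ 'at least one green', P(all 3 | at least one) = 165/364 / 363/364 = 5/11 ≈ 0.4545.

5/11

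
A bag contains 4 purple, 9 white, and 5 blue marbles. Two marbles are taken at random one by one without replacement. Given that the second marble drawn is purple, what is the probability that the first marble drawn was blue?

5/17

P(first=blue and the second marble drawn is purple) = (5/18)·(4/17) = 10/153.
P(the second marble drawn is purple) = Σ over first color = 2/51 + 2/17 + 10/153 = 2/9.
By Bayes, P(first=blue | the second marble drawn is purple) = 10/153 / 2/9 = 5/17 ≈ 0.2941.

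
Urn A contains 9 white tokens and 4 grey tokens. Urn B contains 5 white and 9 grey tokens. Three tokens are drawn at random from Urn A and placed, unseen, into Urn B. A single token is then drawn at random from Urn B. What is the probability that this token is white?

92/221

Condition on how many of the transferred tokens are white (from Urn A: 9 white of 13; then Urn B has 17 total).
  0 white: C(9,0)C(4,3)/C(13,3) = 2/143; then P = 5/17
  1 white: C(9,1)C(4,2)/C(13,3) = 27/143; then P = 6/17
  2 white: C(9,2)C(4,1)/C(13,3) = 72/143; then P = 7/17
  3 white: C(9,3)C(4,0)/C(13,3) = 42/143; then P = 8/17
P(white from Urn B) = 92/221 ≈ 0.4163.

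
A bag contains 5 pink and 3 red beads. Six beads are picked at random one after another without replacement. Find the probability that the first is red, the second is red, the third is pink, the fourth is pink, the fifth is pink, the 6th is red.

Multiply the conditional probability of each draw in order, without replacement, so each draw removes one from its color and from the total.
P = (3/8) · (2/7) · (5/6) · (4/5) · (3/4) · (1/3) = 1/56 ≈ 0.0179.

1/56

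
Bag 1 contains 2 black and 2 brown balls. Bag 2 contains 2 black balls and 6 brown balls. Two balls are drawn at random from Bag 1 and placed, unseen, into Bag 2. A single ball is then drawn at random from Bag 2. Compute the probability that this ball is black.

3/10

Condition on how many of the transferred balls are black (from Bag 1: 2 black of 4; then Bag 2 has 10 total).
  0 black: C(2,0)C(2,2)/C(4,2) = 1/6; then P = 2/10
  1 black: C(2,1)C(2,1)/C(4,2) = 2/3; then P = 3/10
  2 black: C(2,2)C(2,0)/C(4,2) = 1/6; then P = 4/10
P(black from Bag 2) = 3/10 ≈ 0.3000.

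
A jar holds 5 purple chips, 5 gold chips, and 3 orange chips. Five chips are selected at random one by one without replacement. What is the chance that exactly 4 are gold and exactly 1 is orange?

5/429

Unordered draws without replacement: count favorable combinations over C(13,5).
Favorable = C(5,0) · C(5,4) · C(3,1) = 15; total = C(13,5) = 1287.
P = 15/1287 = 5/429 ≈ 0.0117.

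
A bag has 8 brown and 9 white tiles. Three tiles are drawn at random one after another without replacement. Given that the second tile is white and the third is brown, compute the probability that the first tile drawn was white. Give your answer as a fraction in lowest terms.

P(first=white and the second tile is white and the third is brown) = (9/17)·(8/16)·(8/15) = 12/85.
P(E) = Σ over first color = 21/170 + 12/85 = 9/34.
By Bayes, P(first=white | E) = 12/85 / 9/34 = 8/15 ≈ 0.5333.

8/15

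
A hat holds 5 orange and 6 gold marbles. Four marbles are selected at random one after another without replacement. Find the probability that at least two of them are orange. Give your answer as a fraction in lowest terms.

Sum the hypergeometric tail for j = 2,…,4 orange marbles.
Favorable = C(5,2)·C(6,2) + C(5,3)·C(6,1) + C(5,4)·C(6,0) = 215; total = C(11,4) = 330.
P = 215/330 = 43/66 ≈ 0.6515.

43/66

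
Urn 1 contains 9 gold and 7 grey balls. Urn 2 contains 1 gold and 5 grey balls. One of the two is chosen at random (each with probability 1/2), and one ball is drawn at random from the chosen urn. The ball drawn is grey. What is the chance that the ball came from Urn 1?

21/61

P(grey | Urn 1) = 7/16; P(grey | Urn 2) = 5/6.
P(grey) = 1/2·7/16 + 1/2·5/6 = 61/96.
By Bayes' rule, P(Urn 1 | grey) = 7/32 / 61/96 = 21/61 ≈ 0.3443.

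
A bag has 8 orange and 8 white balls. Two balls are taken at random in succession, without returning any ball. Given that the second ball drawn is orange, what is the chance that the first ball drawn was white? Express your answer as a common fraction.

P(first=white and the second ball drawn is orange) = (8/16)·(8/15) = 4/15.
P(the second ball drawn is orange) = Σ over first color = 7/30 + 4/15 = 1/2.
By Bayes, P(first=white | the second ball drawn is orange) = 4/15 / 1/2 = 8/15 ≈ 0.5333.

8/15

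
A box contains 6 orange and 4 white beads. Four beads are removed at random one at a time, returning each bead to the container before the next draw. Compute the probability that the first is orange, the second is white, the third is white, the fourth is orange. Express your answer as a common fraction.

36/625

Multiply the conditional probability of each draw in order, with replacement (the composition resets each draw).
P = (6/10) · (4/10) · (4/10) · (6/10) = 36/625 ≈ 0.0576.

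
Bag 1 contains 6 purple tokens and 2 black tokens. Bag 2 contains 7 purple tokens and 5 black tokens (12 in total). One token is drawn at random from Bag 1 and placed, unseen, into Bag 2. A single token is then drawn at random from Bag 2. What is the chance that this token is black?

21/52

Condition on how many of the transferred tokens are black (from Bag 1: 2 black of 8; then Bag 2 has 13 total).
  0 black: C(2,0)C(6,1)/C(8,1) = 3/4; then P = 5/13
  1 black: C(2,1)C(6,0)/C(8,1) = 1/4; then P = 6/13
P(black from Bag 2) = 21/52 ≈ 0.4038.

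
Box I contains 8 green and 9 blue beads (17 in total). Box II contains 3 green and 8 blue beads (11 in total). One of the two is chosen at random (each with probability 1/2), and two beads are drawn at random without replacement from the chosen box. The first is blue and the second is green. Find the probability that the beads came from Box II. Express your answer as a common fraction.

136/301

P(E | Box I) = 9/34; P(E | Box II) = 12/55.
P(E) = 1/2·9/34 + 1/2·12/55 = 903/3740.
By Bayes' rule, P(Box II | E) = 6/55 / 903/3740 = 136/301 ≈ 0.4518.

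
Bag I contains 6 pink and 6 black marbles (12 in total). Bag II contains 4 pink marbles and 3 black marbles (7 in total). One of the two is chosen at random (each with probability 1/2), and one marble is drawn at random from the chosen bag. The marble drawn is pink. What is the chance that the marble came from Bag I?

7/15

P(pink | Bag I) = 1/2; P(pink | Bag II) = 4/7.
P(pink) = 1/2·1/2 + 1/2·4/7 = 15/28.
By Bayes' rule, P(Bag I | pink) = 1/4 / 15/28 = 7/15 ≈ 0.4667.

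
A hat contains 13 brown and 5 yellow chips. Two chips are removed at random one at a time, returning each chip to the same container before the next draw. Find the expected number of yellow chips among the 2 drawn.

5/9

By linearity of expectation, E[X] = Σ P(draw i is yellow); each independent draw has P(yellow) = 5/18.
E[X] = 2 · 5/18 = 5/9 ≈ 0.5556.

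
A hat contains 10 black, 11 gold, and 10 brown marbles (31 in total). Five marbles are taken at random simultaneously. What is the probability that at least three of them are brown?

Sum the hypergeometric tail for j = 3,…,5 brown marbles.
Favorable = C(10,3)·C(21,2) + C(10,4)·C(21,1) + C(10,5)·C(21,0) = 29862; total = C(31,5) = 169911.
P = 29862/169911 = 158/899 ≈ 0.1758.

158/899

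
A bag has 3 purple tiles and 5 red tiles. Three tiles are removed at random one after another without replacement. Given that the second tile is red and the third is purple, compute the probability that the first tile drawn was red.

2/3

P(first=red and the second tile is red and the third is purple) = (5/8)·(4/7)·(3/6) = 5/28.
P(E) = Σ over first color = 5/56 + 5/28 = 15/56.
By Bayes, P(first=red | E) = 5/28 / 15/56 = 2/3 ≈ 0.6667.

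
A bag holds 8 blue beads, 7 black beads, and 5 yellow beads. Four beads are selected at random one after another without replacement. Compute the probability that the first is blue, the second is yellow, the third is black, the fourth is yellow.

28/2907

Multiply the conditional probability of each draw in order, without replacement, so each draw removes one from its color and from the total.
P = (8/20) · (5/19) · (7/18) · (4/17) = 28/2907 ≈ 0.0096.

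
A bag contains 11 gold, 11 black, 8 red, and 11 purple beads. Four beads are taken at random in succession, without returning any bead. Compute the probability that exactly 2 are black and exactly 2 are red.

154/10127

Unordered draws without replacement: count favorable combinations over C(41,4).
Favorable = C(11,0) · C(11,2) · C(8,2) · C(11,0) = 1540; total = C(41,4) = 101270.
P = 1540/101270 = 154/10127 ≈ 0.0152.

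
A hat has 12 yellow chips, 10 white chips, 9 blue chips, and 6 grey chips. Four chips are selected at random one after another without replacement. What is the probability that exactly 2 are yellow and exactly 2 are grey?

66/4403

Unordered draws without replacement: count favorable combinations over C(37,4).
Favorable = C(12,2) · C(10,0) · C(9,0) · C(6,2) = 990; total = C(37,4) = 66045.
P = 990/66045 = 66/4403 ≈ 0.0150.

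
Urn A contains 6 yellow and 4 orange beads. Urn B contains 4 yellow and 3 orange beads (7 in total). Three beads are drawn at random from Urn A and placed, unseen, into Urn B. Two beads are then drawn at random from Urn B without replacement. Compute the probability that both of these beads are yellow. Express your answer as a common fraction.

71/225

Condition on how many of the transferred beads are yellow (from Urn A: 6 yellow of 10; then Urn B has 10 total).
  0 yellow: C(6,0)C(4,3)/C(10,3) = 1/30; then P = C(4,2)/C(10,2) = 2/15
  1 yellow: C(6,1)C(4,2)/C(10,3) = 3/10; then P = C(5,2)/C(10,2) = 2/9
  2 yellow: C(6,2)C(4,1)/C(10,3) = 1/2; then P = C(6,2)/C(10,2) = 1/3
  3 yellow: C(6,3)C(4,0)/C(10,3) = 1/6; then P = C(7,2)/C(10,2) = 7/15
P(both yellow) = 71/225 ≈ 0.3156.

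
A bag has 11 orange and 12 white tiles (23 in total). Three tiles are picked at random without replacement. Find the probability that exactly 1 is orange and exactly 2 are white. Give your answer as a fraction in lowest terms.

Unordered draws without replacement: count favorable combinations over C(23,3).
Favorable = C(11,1) · C(12,2) = 726; total = C(23,3) = 1771.
P = 726/1771 = 66/161 ≈ 0.4099.

66/161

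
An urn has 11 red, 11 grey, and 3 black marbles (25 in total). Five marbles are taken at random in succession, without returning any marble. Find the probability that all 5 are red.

1/115

Unordered draws without replacement: count favorable combinations over C(25,5).
Favorable = C(11,5) · C(11,0) · C(3,0) = 462; total = C(25,5) = 53130.
P = 462/53130 = 1/115 ≈ 0.0087.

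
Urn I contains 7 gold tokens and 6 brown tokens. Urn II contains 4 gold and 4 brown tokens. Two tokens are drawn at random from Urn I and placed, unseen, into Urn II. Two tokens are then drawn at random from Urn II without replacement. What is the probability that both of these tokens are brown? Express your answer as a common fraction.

Condition on how many of the transferred tokens are brown (from Urn I: 6 brown of 13; then Urn II has 10 total).
  0 brown: C(6,0)C(7,2)/C(13,2) = 7/26; then P = C(4,2)/C(10,2) = 2/15
  1 brown: C(6,1)C(7,1)/C(13,2) = 7/13; then P = C(5,2)/C(10,2) = 2/9
  2 brown: C(6,2)C(7,0)/C(13,2) = 5/26; then P = C(6,2)/C(10,2) = 1/3
P(both brown) = 257/1170 ≈ 0.2197.

257/1170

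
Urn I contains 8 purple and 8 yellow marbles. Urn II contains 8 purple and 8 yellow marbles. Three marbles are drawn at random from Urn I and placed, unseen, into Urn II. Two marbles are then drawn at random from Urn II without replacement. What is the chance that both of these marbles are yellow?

407/1710

Condition on how many of the transferred marbles are yellow (from Urn I: 8 yellow of 16; then Urn II has 19 total).
  0 yellow: C(8,0)C(8,3)/C(16,3) = 1/10; then P = C(8,2)/C(19,2) = 28/171
  1 yellow: C(8,1)C(8,2)/C(16,3) = 2/5; then P = C(9,2)/C(19,2) = 4/19
  2 yellow: C(8,2)C(8,1)/C(16,3) = 2/5; then P = C(10,2)/C(19,2) = 5/19
  3 yellow: C(8,3)C(8,0)/C(16,3) = 1/10; then P = C(11,2)/C(19,2) = 55/171
P(both yellow) = 407/1710 ≈ 0.2380.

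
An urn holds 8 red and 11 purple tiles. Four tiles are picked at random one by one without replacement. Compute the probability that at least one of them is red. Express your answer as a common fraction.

591/646

Use the complement: P(at least one red) = 1 − P(no red).
P(none) = C(11,4)/C(19,4) = 330/3876.
So P = 1 − 330/3876 = 591/646 ≈ 0.9149.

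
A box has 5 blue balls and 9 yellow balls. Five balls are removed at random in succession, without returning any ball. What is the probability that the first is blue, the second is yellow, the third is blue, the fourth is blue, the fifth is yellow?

Multiply the conditional probability of each draw in order, without replacement, so each draw removes one from its color and from the total.
P = (5/14) · (9/13) · (4/12) · (3/11) · (8/10) = 18/1001 ≈ 0.0180.

18/1001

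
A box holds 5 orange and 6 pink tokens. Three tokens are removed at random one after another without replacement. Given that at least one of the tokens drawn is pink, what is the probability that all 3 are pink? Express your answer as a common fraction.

4/31

P(all 3 pink) = C(6,3)/C(11,3) = 4/33; P(at least one pink) = 1 − C(5,3)/C(11,3) = 31/33.
Since 'all 3 pink' ⊆ 'at least one pink', P(all 3 | at least one) = 4/33 / 31/33 = 4/31 ≈ 0.1290.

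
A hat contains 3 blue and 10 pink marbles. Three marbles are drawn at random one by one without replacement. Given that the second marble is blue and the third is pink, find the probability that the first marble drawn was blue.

2/11

P(first=blue and the second marble is blue and the third is pink) = (3/13)·(2/12)·(10/11) = 5/143.
P(E) = Σ over first color = 5/143 + 45/286 = 5/26.
By Bayes, P(first=blue | E) = 5/143 / 5/26 = 2/11 ≈ 0.1818.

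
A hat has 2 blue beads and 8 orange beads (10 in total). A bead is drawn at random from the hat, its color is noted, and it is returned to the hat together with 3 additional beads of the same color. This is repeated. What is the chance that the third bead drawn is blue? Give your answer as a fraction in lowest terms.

Sum over the four possibilities for the first two draws (blue/not-blue each), tracking how the blue count and total change by +3 per draw.
P(third is blue) = 1/5 ≈ 0.2000. (In a Pólya urn every draw has the same marginal probability 2/10.)

1/5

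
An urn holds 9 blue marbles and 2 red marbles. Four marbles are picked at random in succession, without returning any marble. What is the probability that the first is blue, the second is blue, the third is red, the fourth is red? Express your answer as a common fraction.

1/55

Multiply the conditional probability of each draw in order, without replacement, so each draw removes one from its color and from the total.
P = (9/11) · (8/10) · (2/9) · (1/8) = 1/55 ≈ 0.0182.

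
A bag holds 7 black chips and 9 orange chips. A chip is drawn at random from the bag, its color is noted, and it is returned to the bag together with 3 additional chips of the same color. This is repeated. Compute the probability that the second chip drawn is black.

7/16

Condition on the first draw. If first is black (prob 7/16), second-black has prob (10)/(19); if not (prob 9/16), it has prob 7/(19).
P = (7/16)·(10/19) + (9/16)·(7/19) = 7/16 ≈ 0.4375.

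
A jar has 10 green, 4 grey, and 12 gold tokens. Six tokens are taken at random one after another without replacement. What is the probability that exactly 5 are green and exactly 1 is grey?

72/16445

Unordered draws without replacement: count favorable combinations over C(26,6).
Favorable = C(10,5) · C(4,1) · C(12,0) = 1008; total = C(26,6) = 230230.
P = 1008/230230 = 72/16445 ≈ 0.0044.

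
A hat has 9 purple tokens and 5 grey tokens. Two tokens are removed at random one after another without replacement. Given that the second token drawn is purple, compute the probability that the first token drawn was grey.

P(first=grey and the second token drawn is purple) = (5/14)·(9/13) = 45/182.
P(the second token drawn is purple) = Σ over first color = 36/91 + 45/182 = 9/14.
By Bayes, P(first=grey | the second token drawn is purple) = 45/182 / 9/14 = 5/13 ≈ 0.3846.

5/13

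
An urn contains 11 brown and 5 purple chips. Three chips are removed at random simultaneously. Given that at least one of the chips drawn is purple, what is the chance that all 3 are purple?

2/79

P(all 3 purple) = C(5,3)/C(16,3) = 1/56; P(at least one purple) = 1 − C(11,3)/C(16,3) = 79/112.
Since 'all 3 purple' ⊆ 'at least one purple', P(all 3 | at least one) = 1/56 / 79/112 = 2/79 ≈ 0.0253.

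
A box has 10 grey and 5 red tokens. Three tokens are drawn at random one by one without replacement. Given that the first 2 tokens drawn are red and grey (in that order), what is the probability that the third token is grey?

9/13

After removing 1 grey, 1 red, the box has 9 grey out of 13 remaining.
P(third is grey | given) = 9/13 ≈ 0.6923.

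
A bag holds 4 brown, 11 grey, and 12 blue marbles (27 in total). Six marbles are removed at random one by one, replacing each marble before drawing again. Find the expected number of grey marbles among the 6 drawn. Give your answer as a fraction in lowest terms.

22/9

By linearity of expectation, E[X] = Σ P(draw i is grey); each independent draw has P(grey) = 11/27.
E[X] = 6 · 11/27 = 22/9 ≈ 2.4444.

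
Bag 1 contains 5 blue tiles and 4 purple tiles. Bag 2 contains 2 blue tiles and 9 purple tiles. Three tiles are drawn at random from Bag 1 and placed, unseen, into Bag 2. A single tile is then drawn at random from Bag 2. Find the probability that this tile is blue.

Condition on how many of the transferred tiles are blue (from Bag 1: 5 blue of 9; then Bag 2 has 14 total).
  0 blue: C(5,0)C(4,3)/C(9,3) = 1/21; then P = 2/14
  1 blue: C(5,1)C(4,2)/C(9,3) = 5/14; then P = 3/14
  2 blue: C(5,2)C(4,1)/C(9,3) = 10/21; then P = 4/14
  3 blue: C(5,3)C(4,0)/C(9,3) = 5/42; then P = 5/14
P(blue from Bag 2) = 11/42 ≈ 0.2619.

11/42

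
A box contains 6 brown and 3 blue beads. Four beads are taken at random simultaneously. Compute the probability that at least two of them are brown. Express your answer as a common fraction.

Sum the hypergeometric tail for j = 2,…,4 brown beads.
Favorable = C(6,2)·C(3,2) + C(6,3)·C(3,1) + C(6,4)·C(3,0) = 120; total = C(9,4) = 126.
P = 120/126 = 20/21 ≈ 0.9524.

20/21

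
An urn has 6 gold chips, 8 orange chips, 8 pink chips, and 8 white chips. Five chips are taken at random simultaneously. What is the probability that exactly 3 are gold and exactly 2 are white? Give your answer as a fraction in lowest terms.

Unordered draws without replacement: count favorable combinations over C(30,5).
Favorable = C(6,3) · C(8,0) · C(8,0) · C(8,2) = 560; total = C(30,5) = 142506.
P = 560/142506 = 40/10179 ≈ 0.0039.

40/10179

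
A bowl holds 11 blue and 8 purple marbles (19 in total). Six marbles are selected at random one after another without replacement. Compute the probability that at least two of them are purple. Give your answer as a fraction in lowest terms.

Sum the hypergeometric tail for j = 2,…,6 purple marbles.
Favorable = C(8,2)·C(11,4) + C(8,3)·C(11,3) + C(8,4)·C(11,2) + C(8,5)·C(11,1) + C(8,6)·C(11,0) = 22974; total = C(19,6) = 27132.
P = 22974/27132 = 547/646 ≈ 0.8467.

547/646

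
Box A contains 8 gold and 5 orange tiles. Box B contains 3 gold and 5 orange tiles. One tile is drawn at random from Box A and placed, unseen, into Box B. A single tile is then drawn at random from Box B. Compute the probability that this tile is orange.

70/117

Condition on how many of the transferred tiles are orange (from Box A: 5 orange of 13; then Box B has 9 total).
  0 orange: C(5,0)C(8,1)/C(13,1) = 8/13; then P = 5/9
  1 orange: C(5,1)C(8,0)/C(13,1) = 5/13; then P = 6/9
P(orange from Box B) = 70/117 ≈ 0.5983.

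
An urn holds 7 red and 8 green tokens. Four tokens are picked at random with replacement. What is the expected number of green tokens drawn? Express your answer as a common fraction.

By linearity of expectation, E[X] = Σ P(draw i is green); each independent draw has P(green) = 8/15.
E[X] = 4 · 8/15 = 32/15 ≈ 2.1333.

32/15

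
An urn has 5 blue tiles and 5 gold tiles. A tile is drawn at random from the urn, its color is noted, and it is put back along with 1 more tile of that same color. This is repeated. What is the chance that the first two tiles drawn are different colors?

5/11

Either blue then gold, or gold then blue; after the first draw the total is 11.
P = (5/10)·(5/11) + (5/10)·(5/11) = 5/11 ≈ 0.4545.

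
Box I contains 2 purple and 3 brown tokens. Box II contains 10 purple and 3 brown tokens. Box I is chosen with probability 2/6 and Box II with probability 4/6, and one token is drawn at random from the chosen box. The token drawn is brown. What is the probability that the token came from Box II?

10/23

P(brown | Box I) = 3/5; P(brown | Box II) = 3/13.
P(brown) = 1/3·3/5 + 2/3·3/13 = 23/65.
By Bayes' rule, P(Box II | brown) = 2/13 / 23/65 = 10/23 ≈ 0.4348.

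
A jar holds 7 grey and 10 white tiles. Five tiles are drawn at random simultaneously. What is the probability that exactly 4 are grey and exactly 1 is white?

25/442

Unordered draws without replacement: count favorable combinations over C(17,5).
Favorable = C(7,4) · C(10,1) = 350; total = C(17,5) = 6188.
P = 350/6188 = 25/442 ≈ 0.0566.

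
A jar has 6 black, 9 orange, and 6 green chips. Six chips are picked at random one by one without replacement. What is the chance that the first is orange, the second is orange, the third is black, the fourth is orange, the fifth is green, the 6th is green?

3/1292

Multiply the conditional probability of each draw in order, without replacement, so each draw removes one from its color and from the total.
P = (9/21) · (8/20) · (6/19) · (7/18) · (6/17) · (5/16) = 3/1292 ≈ 0.0023.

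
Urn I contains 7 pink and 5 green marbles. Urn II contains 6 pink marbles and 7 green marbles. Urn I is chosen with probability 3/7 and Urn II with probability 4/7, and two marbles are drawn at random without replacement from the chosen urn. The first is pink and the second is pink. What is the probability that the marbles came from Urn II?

220/493

P(E | Urn I) = 7/22; P(E | Urn II) = 5/26.
P(E) = 3/7·7/22 + 4/7·5/26 = 493/2002.
By Bayes' rule, P(Urn II | E) = 10/91 / 493/2002 = 220/493 ≈ 0.4462.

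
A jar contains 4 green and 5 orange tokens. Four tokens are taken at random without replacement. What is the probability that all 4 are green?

Multiply the conditional probability of each draw in order, without replacement, so each draw removes one from its color and from the total.
P = (4/9) · (3/8) · (2/7) · (1/6) = 1/126 ≈ 0.0079.

1/126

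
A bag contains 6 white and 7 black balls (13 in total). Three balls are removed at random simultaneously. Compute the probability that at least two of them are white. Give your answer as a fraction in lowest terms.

Sum the hypergeometric tail for j = 2,…,3 white balls.
Favorable = C(6,2)·C(7,1) + C(6,3)·C(7,0) = 125; total = C(13,3) = 286.
P = 125/286 = 125/286 ≈ 0.4371.

125/286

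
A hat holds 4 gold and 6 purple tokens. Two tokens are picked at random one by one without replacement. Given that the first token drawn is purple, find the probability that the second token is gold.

After removing 1 purple, the hat has 4 gold out of 9 remaining.
P(second is gold | given) = 4/9 ≈ 0.4444.

4/9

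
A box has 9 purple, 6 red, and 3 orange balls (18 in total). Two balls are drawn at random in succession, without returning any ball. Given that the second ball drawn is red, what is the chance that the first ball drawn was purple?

9/17

P(first=purple and the second ball drawn is red) = (9/18)·(6/17) = 3/17.
P(the second ball drawn is red) = Σ over first color = 3/17 + 5/51 + 1/17 = 1/3.
By Bayes, P(first=purple | the second ball drawn is red) = 3/17 / 1/3 = 9/17 ≈ 0.5294.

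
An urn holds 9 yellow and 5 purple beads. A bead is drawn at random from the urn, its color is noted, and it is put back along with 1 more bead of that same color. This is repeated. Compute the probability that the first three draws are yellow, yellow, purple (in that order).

Track the composition after each reinforcement of +1.
P = (9/14) · (10/15) · (5/16) = 15/112 ≈ 0.1339.

15/112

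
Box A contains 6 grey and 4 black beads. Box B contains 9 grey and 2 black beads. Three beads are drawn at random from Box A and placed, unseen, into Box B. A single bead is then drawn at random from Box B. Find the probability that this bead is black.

Condition on how many of the transferred beads are black (from Box A: 4 black of 10; then Box B has 14 total).
  0 black: C(4,0)C(6,3)/C(10,3) = 1/6; then P = 2/14
  1 black: C(4,1)C(6,2)/C(10,3) = 1/2; then P = 3/14
  2 black: C(4,2)C(6,1)/C(10,3) = 3/10; then P = 4/14
  3 black: C(4,3)C(6,0)/C(10,3) = 1/30; then P = 5/14
P(black from Box B) = 8/35 ≈ 0.2286.

8/35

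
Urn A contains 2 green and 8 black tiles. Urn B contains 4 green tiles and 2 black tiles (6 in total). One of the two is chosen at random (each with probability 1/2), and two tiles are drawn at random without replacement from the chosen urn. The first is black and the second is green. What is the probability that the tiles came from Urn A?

2/5

P(E | Urn A) = 8/45; P(E | Urn B) = 4/15.
P(E) = 1/2·8/45 + 1/2·4/15 = 2/9.
By Bayes' rule, P(Urn A | E) = 4/45 / 2/9 = 2/5 ≈ 0.4000.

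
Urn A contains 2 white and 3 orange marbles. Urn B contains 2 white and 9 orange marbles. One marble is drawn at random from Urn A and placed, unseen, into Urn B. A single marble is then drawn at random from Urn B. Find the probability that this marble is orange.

4/5

Condition on how many of the transferred marbles are orange (from Urn A: 3 orange of 5; then Urn B has 12 total).
  0 orange: C(3,0)C(2,1)/C(5,1) = 2/5; then P = 9/12
  1 orange: C(3,1)C(2,0)/C(5,1) = 3/5; then P = 10/12
P(orange from Urn B) = 4/5 ≈ 0.8000.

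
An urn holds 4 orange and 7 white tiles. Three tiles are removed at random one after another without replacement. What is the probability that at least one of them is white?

Use the complement: P(at least one white) = 1 − P(no white).
P(none) = C(4,3)/C(11,3) = 4/165.
So P = 1 − 4/165 = 161/165 ≈ 0.9758.

161/165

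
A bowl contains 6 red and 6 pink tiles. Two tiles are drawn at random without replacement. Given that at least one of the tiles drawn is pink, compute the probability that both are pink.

P(both pink) = C(6,2)/C(12,2) = 5/22; P(at least one pink) = 1 − C(6,2)/C(12,2) = 17/22.
Since 'both pink' ⊆ 'at least one pink', P(both | at least one) = 5/22 / 17/22 = 5/17 ≈ 0.2941.

5/17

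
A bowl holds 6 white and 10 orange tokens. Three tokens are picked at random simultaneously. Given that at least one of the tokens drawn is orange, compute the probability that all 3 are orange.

P(all 3 orange) = C(10,3)/C(16,3) = 3/14; P(at least one orange) = 1 − C(6,3)/C(16,3) = 27/28.
Since 'all 3 orange' ⊆ 'at least one orange', P(all 3 | at least one) = 3/14 / 27/28 = 2/9 ≈ 0.2222.

2/9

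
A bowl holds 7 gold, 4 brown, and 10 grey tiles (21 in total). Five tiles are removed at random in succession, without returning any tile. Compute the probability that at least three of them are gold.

Sum the hypergeometric tail for j = 3,…,5 gold tiles.
Favorable = C(7,3)·C(14,2) + C(7,4)·C(14,1) + C(7,5)·C(14,0) = 3696; total = C(21,5) = 20349.
P = 3696/20349 = 176/969 ≈ 0.1816.

176/969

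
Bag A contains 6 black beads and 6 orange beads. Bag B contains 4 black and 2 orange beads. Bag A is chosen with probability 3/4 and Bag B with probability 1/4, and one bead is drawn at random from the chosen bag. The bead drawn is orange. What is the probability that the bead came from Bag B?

P(orange | Bag A) = 1/2; P(orange | Bag B) = 1/3.
P(orange) = 3/4·1/2 + 1/4·1/3 = 11/24.
By Bayes' rule, P(Bag B | orange) = 1/12 / 11/24 = 2/11 ≈ 0.1818.

2/11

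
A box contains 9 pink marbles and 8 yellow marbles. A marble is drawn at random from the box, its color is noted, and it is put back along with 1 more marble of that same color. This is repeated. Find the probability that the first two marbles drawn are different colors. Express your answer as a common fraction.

Either pink then yellow, or yellow then pink; after the first draw the total is 18.
P = (9/17)·(8/18) + (8/17)·(9/18) = 8/17 ≈ 0.4706.

8/17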